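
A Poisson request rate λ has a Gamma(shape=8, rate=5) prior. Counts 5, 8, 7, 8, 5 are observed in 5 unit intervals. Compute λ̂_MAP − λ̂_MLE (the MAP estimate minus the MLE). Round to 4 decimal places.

Σxᵢ = 33. Posterior is Gamma(41, 10); MAP = (41−1)/10 = 40/10 ≈ 4.00000.
MLE = x̄ = 33/5 ≈ 6.60000.
Difference = 40/10 − 33/5 = -13/5 ≈ -2.6000.

MAP − MLE = -2.6000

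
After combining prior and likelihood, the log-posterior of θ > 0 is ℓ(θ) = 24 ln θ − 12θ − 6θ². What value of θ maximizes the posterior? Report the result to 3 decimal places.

θ̂_MAP = 1.000

ℓ'(θ) = 24/θ − 12 − 12θ. Setting this to zero and multiplying by θ: 12θ² + 12θ − 24 = 0.
θ = (−12 + √(12² + 4·12·24)) / (2·12) = (−12 + √1296) / 24 = (−12 + 36)/24 = 1.
ℓ''(θ) = −24/θ² − 12 < 0, confirming a maximum.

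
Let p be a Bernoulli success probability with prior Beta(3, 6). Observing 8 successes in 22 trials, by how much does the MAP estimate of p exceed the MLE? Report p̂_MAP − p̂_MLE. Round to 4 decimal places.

MAP − MLE = -0.0188

Posterior is Beta(11, 20); MAP = (11−1)/(31−2) = 10/29 ≈ 0.34483.
MLE ignores the prior: p̂_MLE = k/n = 8/22 ≈ 0.36364.
Difference = 10/29 − 8/22 = -6/319 ≈ -0.0188.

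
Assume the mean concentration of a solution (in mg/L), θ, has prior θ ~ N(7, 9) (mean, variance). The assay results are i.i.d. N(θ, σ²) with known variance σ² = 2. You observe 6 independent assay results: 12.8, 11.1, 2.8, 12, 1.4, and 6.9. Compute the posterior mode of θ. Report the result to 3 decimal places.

θ̂_MAP = 7.804

n = 6; x̄ = (12.8 + 11.1 + 2.8 + 12 + 1.4 + 6.9)/6 = 47/6 = 47/6 ≈ 7.8333.
For a Normal prior and Normal likelihood with known variance, the posterior is Normal; its mode equals its mean, the precision-weighted average.
Prior precision 1/σ₀² = 1/9; data precision n/σ² = 6/2 = 3.
θ̂ = ((1/9)·7 + 3·(47/6)) / (1/9 + 3) = (437/18)/(28/9) = 437/56 ≈ 7.804.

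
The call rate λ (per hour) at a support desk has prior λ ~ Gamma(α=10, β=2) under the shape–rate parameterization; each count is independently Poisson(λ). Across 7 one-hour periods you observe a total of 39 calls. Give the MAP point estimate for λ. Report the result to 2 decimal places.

λ̂_MAP = 5.33

Σxᵢ = 39, n = 7.
Posterior ∝ λ^9e^(−2λ) · λ^39e^(−7λ) = λ^48e^(−9λ), i.e. Gamma(shape=49, rate=9).
The mode of a Gamma(a, b) with a ≥ 1 (shape–rate) is (a−1)/b = 48/9 ≈ 5.33.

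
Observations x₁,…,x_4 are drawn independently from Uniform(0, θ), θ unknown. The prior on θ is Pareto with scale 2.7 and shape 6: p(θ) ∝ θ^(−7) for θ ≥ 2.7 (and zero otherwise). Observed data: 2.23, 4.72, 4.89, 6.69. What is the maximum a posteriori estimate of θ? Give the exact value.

The Uniform(0, θ) likelihood is θ^(−n) for θ ≥ max(xᵢ), zero otherwise. Here max(xᵢ) = 6.69.
Posterior ∝ θ^(−7) · θ^(−4) = θ^(−11) on θ ≥ max(2.7, 6.69) = 6.69.
This density is strictly decreasing in θ, so the posterior mode lies at the lower boundary of the support.

θ̂_MAP = 6.69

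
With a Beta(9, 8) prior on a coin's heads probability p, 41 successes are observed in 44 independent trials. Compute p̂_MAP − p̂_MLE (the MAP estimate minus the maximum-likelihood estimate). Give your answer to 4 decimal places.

Posterior is Beta(50, 11); MAP = (50−1)/(61−2) = 49/59 ≈ 0.83051.
MLE ignores the prior: p̂_MLE = k/n = 41/44 ≈ 0.93182.
Difference = 49/59 − 41/44 = -263/2596 ≈ -0.1013.

MAP − MLE = -0.1013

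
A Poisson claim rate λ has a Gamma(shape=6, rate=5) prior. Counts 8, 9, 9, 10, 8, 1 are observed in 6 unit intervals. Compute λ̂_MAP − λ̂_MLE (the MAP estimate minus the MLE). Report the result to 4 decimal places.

Σxᵢ = 45. Posterior is Gamma(51, 11); MAP = (51−1)/11 = 50/11 ≈ 4.54545.
MLE = x̄ = 45/6 ≈ 7.50000.
Difference = 50/11 − 45/6 = -65/22 ≈ -2.9545.

MAP − MLE = -2.9545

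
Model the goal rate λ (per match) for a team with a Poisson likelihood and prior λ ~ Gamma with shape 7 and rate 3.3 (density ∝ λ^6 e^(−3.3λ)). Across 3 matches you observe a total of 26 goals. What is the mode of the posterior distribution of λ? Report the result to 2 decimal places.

Σxᵢ = 26, n = 3.
Posterior ∝ λ^6e^(−3.3λ) · λ^26e^(−3λ) = λ^32e^(−6.3λ), i.e. Gamma(shape=33, rate=6.3).
The mode of a Gamma(a, b) with a ≥ 1 (shape–rate) is (a−1)/b = 32/6.3 ≈ 5.08.

λ̂_MAP = 5.08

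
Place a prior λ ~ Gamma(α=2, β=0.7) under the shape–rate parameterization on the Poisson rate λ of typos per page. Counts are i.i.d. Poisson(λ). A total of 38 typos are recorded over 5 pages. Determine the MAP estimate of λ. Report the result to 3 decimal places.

λ̂_MAP = 6.842

Σxᵢ = 38, n = 5.
Posterior ∝ λe^(−0.7λ) · λ^38e^(−5λ) = λ^39e^(−5.7λ), i.e. Gamma(shape=40, rate=5.7).
The mode of a Gamma(a, b) with a ≥ 1 (shape–rate) is (a−1)/b = 39/5.7 ≈ 6.842.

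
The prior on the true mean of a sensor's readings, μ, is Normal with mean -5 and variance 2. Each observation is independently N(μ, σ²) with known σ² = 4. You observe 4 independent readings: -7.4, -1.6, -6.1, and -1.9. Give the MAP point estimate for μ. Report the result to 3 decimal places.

μ̂_MAP = -4.500

n = 4; x̄ = ((-7.4) + (-1.6) + (-6.1) + (-1.9))/4 = -17/4 = -4.25.
For a Normal prior and Normal likelihood with known variance, the posterior is Normal; its mode equals its mean, the precision-weighted average.
Prior precision 1/σ₀² = 1/2 = 0.5; data precision n/σ² = 4/4 = 1.
μ̂ = (0.5·(-5) + 1·(-4.25)) / (0.5 + 1) = (-6.75)/1.5 = -4.500.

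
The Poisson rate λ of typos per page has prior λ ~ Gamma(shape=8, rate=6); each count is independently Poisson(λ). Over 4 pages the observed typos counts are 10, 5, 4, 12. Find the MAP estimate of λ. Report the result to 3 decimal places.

λ̂_MAP = 3.800

Σxᵢ = 10+5+4+12 = 31, with n = 4.
Posterior ∝ λ^7e^(−6λ) · λ^31e^(−4λ) = λ^38e^(−10λ), i.e. Gamma(shape=39, rate=10).
The mode of a Gamma(a, b) with a ≥ 1 (shape–rate) is (a−1)/b = 38/10 ≈ 3.800.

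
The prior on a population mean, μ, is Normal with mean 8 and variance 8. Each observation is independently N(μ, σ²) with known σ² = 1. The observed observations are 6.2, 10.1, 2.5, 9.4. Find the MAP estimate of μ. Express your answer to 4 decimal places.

μ̂_MAP = 7.0788

n = 4; x̄ = (6.2 + 10.1 + 2.5 + 9.4)/4 = 28.2/4 = 7.05.
For a Normal prior and Normal likelihood with known variance, the posterior is Normal; its mode equals its mean, the precision-weighted average.
Prior precision 1/σ₀² = 1/8 = 0.125; data precision n/σ² = 4/1 = 4.
μ̂ = (0.125·8 + 4·7.05) / (0.125 + 4) = 29.2/4.125 = 1168/165 ≈ 7.0788.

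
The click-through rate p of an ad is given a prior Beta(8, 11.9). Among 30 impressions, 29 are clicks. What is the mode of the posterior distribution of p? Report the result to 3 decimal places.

p̂_MAP = 0.752

Prior: Beta(8, 11.9).
Data: 29 successes in 30 trials. The binomial likelihood contributes p^29(1−p)^1, so the posterior is Beta(8+29, 11.9+1) = Beta(37, 12.9).
For Beta(a, b) with a, b > 1 the mode is (a−1)/(a+b−2) = 36/47.9 ≈ 0.752.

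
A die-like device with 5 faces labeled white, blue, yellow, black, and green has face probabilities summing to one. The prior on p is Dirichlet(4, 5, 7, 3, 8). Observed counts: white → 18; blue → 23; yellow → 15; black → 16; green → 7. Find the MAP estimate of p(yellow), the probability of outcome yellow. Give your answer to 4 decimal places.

The posterior is Dirichlet(αᵢ + nᵢ) = Dirichlet(22, 28, 22, 19, 15).
For a Dirichlet(a₁,…,a_K) with all aᵢ > 1, the mode has j-th component (aⱼ − 1)/(Σaᵢ − K).
Here Σaᵢ = 106 and K = 5, so p(yellow) = (22 − 1)/(106 − 5) = 21/101 ≈ 0.2079.

MAP estimate of p(yellow) = 0.2079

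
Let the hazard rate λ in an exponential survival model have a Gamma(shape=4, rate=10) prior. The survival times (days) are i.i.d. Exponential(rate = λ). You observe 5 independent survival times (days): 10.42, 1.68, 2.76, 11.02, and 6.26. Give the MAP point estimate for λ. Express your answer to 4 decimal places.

The Exponential(rate=λ) likelihood is ∝ λ^n e^(−λΣtᵢ). Here n = 5 and Σtᵢ = 10.42 + 1.68 + 2.76 + 11.02 + 6.26 = 32.14.
Posterior ∝ λ^3e^(−10λ) · λ^5e^(−32.14λ) = λ^8e^(−42.14λ), i.e. Gamma(9, 42.14).
Mode = (a−1)/b = 8/42.14 ≈ 0.1898.

λ̂_MAP = 0.1898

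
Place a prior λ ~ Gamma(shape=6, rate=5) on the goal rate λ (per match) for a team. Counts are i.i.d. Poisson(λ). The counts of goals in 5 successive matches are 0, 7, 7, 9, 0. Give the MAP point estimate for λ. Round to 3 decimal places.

Σxᵢ = 0+7+7+9+0 = 23, with n = 5.
Posterior ∝ λ^5e^(−5λ) · λ^23e^(−5λ) = λ^28e^(−10λ), i.e. Gamma(shape=29, rate=10).
The mode of a Gamma(a, b) with a ≥ 1 (shape–rate) is (a−1)/b = 28/10 ≈ 2.800.

λ̂_MAP = 2.800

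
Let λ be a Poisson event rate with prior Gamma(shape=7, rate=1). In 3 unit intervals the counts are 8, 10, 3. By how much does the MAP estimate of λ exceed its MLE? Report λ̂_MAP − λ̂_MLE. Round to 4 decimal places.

Σxᵢ = 21. Posterior is Gamma(28, 4); MAP = (28−1)/4 = 27/4 ≈ 6.75000.
MLE = x̄ = 21/3 ≈ 7.00000.
Difference = 27/4 − 21/3 = -1/4 ≈ -0.2500.

MAP − MLE = -0.2500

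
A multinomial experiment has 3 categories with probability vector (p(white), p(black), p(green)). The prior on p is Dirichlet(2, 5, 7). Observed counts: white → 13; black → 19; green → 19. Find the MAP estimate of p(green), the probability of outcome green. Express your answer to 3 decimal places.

The posterior is Dirichlet(αᵢ + nᵢ) = Dirichlet(15, 24, 26).
For a Dirichlet(a₁,…,a_K) with all aᵢ > 1, the mode has j-th component (aⱼ − 1)/(Σaᵢ − K).
Here Σaᵢ = 65 and K = 3, so p(green) = (26 − 1)/(65 − 3) = 25/62 ≈ 0.403.

MAP estimate of p(green) = 0.403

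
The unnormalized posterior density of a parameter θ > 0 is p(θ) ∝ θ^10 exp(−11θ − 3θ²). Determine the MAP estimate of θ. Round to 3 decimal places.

ℓ'(θ) = 10/θ − 11 − 6θ. Setting this to zero and multiplying by θ: 6θ² + 11θ − 10 = 0.
θ = (−11 + √(11² + 4·6·10)) / (2·6) = (−11 + √361) / 12 = (−11 + 19)/12 = 2/3.
ℓ''(θ) = −10/θ² − 6 < 0, confirming a maximum.

θ̂_MAP = 0.667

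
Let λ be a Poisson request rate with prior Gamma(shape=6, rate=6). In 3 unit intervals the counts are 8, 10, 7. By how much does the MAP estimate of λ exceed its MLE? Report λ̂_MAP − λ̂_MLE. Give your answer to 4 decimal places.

Σxᵢ = 25. Posterior is Gamma(31, 9); MAP = (31−1)/9 = 30/9 ≈ 3.33333.
MLE = x̄ = 25/3 ≈ 8.33333.
Difference = 30/9 − 25/3 = -5 ≈ -5.0000.

MAP − MLE = -5.0000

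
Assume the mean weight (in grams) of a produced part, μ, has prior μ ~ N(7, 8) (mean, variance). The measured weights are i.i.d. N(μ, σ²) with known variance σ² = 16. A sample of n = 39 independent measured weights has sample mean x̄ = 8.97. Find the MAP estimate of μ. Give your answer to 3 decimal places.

μ̂_MAP = 8.874

n = 39, x̄ = 8.97.
For a Normal prior and Normal likelihood with known variance, the posterior is Normal; its mode equals its mean, the precision-weighted average.
Prior precision 1/σ₀² = 1/8 = 0.125; data precision n/σ² = 39/16 = 2.4375.
μ̂ = (0.125·7 + 2.4375·8.97) / (0.125 + 2.4375) = 22.739375/2.5625 = 36383/4100 ≈ 8.874.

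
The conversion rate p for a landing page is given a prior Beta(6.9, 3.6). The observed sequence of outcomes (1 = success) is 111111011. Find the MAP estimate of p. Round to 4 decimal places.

Prior: Beta(6.9, 3.6).
Data: 8 successes in 9 trials (from the sequence). The binomial likelihood contributes p^8(1−p)^1, so the posterior is Beta(6.9+8, 3.6+1) = Beta(14.9, 4.6).
For Beta(a, b) with a, b > 1 the mode is (a−1)/(a+b−2) = 13.9/17.5 ≈ 0.7943.

p̂_MAP = 0.7943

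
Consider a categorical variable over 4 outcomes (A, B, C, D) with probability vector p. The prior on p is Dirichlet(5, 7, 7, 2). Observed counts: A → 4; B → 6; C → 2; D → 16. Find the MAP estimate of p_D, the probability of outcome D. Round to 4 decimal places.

The posterior is Dirichlet(αᵢ + nᵢ) = Dirichlet(9, 13, 9, 18).
For a Dirichlet(a₁,…,a_K) with all aᵢ > 1, the mode has j-th component (aⱼ − 1)/(Σaᵢ − K).
Here Σaᵢ = 49 and K = 4, so p_D = (18 − 1)/(49 − 4) = 17/45 ≈ 0.3778.

MAP estimate of p_D = 0.3778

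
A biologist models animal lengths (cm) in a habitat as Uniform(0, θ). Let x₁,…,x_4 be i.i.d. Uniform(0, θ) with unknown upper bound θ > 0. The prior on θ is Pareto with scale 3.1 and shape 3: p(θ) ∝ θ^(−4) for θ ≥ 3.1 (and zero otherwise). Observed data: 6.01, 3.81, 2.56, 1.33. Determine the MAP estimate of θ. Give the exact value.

θ̂_MAP = 6.01

The Uniform(0, θ) likelihood is θ^(−n) for θ ≥ max(xᵢ), zero otherwise. Here max(xᵢ) = 6.01.
Posterior ∝ θ^(−4) · θ^(−4) = θ^(−8) on θ ≥ max(3.1, 6.01) = 6.01.
This density is strictly decreasing in θ, so the posterior mode lies at the lower boundary of the support.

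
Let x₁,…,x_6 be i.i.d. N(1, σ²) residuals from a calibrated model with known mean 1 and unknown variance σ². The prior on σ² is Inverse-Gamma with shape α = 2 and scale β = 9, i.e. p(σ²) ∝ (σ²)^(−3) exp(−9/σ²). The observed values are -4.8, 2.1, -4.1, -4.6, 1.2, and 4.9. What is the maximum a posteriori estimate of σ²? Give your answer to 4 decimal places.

Sum of squared deviations about the known mean: SS = (-4.8−1)² + (2.1−1)² + (-4.1−1)² + (-4.6−1)² + (1.2−1)² + (4.9−1)² = 107.47.
The Normal likelihood contributes (σ²)^(−n/2) exp(−SS/(2σ²)), so the posterior is Inverse-Gamma(α + n/2, β + SS/2) = Inverse-Gamma(5, 62.735).
The mode of Inverse-Gamma(a, b) is b/(a+1) = 62.735/6 ≈ 10.4558.

σ̂²_MAP = 10.4558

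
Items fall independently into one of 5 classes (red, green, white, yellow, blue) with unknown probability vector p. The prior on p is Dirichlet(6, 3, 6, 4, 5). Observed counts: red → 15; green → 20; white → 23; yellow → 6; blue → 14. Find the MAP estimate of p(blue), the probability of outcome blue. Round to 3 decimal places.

MAP estimate of p(blue) = 0.186

The posterior is Dirichlet(αᵢ + nᵢ) = Dirichlet(21, 23, 29, 10, 19).
For a Dirichlet(a₁,…,a_K) with all aᵢ > 1, the mode has j-th component (aⱼ − 1)/(Σaᵢ − K).
Here Σaᵢ = 102 and K = 5, so p(blue) = (19 − 1)/(102 − 5) = 18/97 ≈ 0.186.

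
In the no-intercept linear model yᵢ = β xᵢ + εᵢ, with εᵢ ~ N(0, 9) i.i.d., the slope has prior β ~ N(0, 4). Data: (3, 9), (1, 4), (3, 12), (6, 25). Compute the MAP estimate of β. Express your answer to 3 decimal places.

log p(β | y) = −Σ(yᵢ − βxᵢ)²/(2·9) − β²/(2·4) + const.
Setting the derivative to zero: Σxᵢ(yᵢ − βxᵢ)/9 − β/4 = 0, so β = Σxᵢyᵢ / (Σxᵢ² + σ²/τ²).
Σxᵢyᵢ = 3·9 + 1·4 + 3·12 + 6·25 = 217; Σxᵢ² = 55; σ²/τ² = 2.25.
β̂_MAP = 217 / (55 + 2.25) = 217/57.25 ≈ 3.790.

β̂_MAP = 3.790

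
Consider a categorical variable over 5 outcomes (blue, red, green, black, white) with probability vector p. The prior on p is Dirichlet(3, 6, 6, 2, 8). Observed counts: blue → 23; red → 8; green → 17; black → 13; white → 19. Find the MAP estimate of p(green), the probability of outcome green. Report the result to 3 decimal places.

MAP estimate of p(green) = 0.220

The posterior is Dirichlet(αᵢ + nᵢ) = Dirichlet(26, 14, 23, 15, 27).
For a Dirichlet(a₁,…,a_K) with all aᵢ > 1, the mode has j-th component (aⱼ − 1)/(Σaᵢ − K).
Here Σaᵢ = 105 and K = 5, so p(green) = (23 − 1)/(105 − 5) = 22/100 ≈ 0.220.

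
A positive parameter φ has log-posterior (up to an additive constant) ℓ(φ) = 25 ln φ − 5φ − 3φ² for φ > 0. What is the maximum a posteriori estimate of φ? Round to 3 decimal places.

φ̂_MAP = 1.667

ℓ'(φ) = 25/φ − 5 − 6φ. Setting this to zero and multiplying by φ: 6φ² + 5φ − 25 = 0.
φ = (−5 + √(5² + 4·6·25)) / (2·6) = (−5 + √625) / 12 = (−5 + 25)/12 = 5/3.
ℓ''(φ) = −25/φ² − 6 < 0, confirming a maximum.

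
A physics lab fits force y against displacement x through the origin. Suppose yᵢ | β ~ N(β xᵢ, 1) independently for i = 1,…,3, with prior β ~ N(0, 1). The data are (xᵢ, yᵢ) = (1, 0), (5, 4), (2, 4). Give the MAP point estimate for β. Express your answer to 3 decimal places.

log p(β | y) = −Σ(yᵢ − βxᵢ)²/(2·1) − β²/(2·1) + const.
Setting the derivative to zero: Σxᵢ(yᵢ − βxᵢ)/1 − β/1 = 0, so β = Σxᵢyᵢ / (Σxᵢ² + σ²/τ²).
Σxᵢyᵢ = 1·0 + 5·4 + 2·4 = 28; Σxᵢ² = 30; σ²/τ² = 1.
β̂_MAP = 28 / (30 + 1) = 28/31 ≈ 0.903.

β̂_MAP = 0.903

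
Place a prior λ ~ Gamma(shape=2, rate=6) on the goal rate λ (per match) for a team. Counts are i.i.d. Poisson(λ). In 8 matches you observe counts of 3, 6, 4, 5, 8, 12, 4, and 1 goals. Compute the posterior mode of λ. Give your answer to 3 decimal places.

Σxᵢ = 3+6+4+5+8+12+4+1 = 43, with n = 8.
Posterior ∝ λe^(−6λ) · λ^43e^(−8λ) = λ^44e^(−14λ), i.e. Gamma(shape=45, rate=14).
The mode of a Gamma(a, b) with a ≥ 1 (shape–rate) is (a−1)/b = 44/14 ≈ 3.143.

λ̂_MAP = 3.143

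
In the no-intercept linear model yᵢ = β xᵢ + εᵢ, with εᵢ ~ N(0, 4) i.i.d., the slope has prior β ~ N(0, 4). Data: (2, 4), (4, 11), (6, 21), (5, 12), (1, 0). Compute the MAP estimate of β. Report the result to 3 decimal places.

log p(β | y) = −Σ(yᵢ − βxᵢ)²/(2·4) − β²/(2·4) + const.
Setting the derivative to zero: Σxᵢ(yᵢ − βxᵢ)/4 − β/4 = 0, so β = Σxᵢyᵢ / (Σxᵢ² + σ²/τ²).
Σxᵢyᵢ = 2·4 + 4·11 + 6·21 + 5·12 + 1·0 = 238; Σxᵢ² = 82; σ²/τ² = 1.
β̂_MAP = 238 / (82 + 1) = 238/83 ≈ 2.867.

β̂_MAP = 2.867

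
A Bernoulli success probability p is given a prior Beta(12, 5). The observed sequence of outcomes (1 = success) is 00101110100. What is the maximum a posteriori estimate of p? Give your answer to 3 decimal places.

Prior: Beta(12, 5).
Data: 5 successes in 11 trials (from the sequence). The binomial likelihood contributes p^5(1−p)^6, so the posterior is Beta(12+5, 5+6) = Beta(17, 11).
For Beta(a, b) with a, b > 1 the mode is (a−1)/(a+b−2) = 16/26 ≈ 0.615.

p̂_MAP = 0.615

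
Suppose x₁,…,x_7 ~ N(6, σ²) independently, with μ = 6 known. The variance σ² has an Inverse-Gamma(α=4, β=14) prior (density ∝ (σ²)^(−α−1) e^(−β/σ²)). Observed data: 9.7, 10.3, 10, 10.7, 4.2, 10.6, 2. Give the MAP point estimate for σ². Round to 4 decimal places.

σ̂²_MAP = 8.1571

Sum of squared deviations about the known mean: SS = (9.7−6)² + (10.3−6)² + (10−6)² + (10.7−6)² + (4.2−6)² + (10.6−6)² + (2−6)² = 110.67.
The Normal likelihood contributes (σ²)^(−n/2) exp(−SS/(2σ²)), so the posterior is Inverse-Gamma(α + n/2, β + SS/2) = Inverse-Gamma(7.5, 69.335).
The mode of Inverse-Gamma(a, b) is b/(a+1) = 69.335/8.5 ≈ 8.1571.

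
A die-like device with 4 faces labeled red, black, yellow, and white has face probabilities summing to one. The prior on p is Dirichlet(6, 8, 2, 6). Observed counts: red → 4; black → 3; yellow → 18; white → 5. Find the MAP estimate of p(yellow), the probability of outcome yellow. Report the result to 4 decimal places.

The posterior is Dirichlet(αᵢ + nᵢ) = Dirichlet(10, 11, 20, 11).
For a Dirichlet(a₁,…,a_K) with all aᵢ > 1, the mode has j-th component (aⱼ − 1)/(Σaᵢ − K).
Here Σaᵢ = 52 and K = 4, so p(yellow) = (20 − 1)/(52 − 4) = 19/48 ≈ 0.3958.

MAP estimate of p(yellow) = 0.3958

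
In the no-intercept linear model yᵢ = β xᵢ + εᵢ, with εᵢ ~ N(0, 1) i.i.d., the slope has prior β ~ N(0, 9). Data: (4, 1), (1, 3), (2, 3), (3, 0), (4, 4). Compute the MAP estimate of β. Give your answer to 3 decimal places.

β̂_MAP = 0.629

log p(β | y) = −Σ(yᵢ − βxᵢ)²/(2·1) − β²/(2·9) + const.
Setting the derivative to zero: Σxᵢ(yᵢ − βxᵢ)/1 − β/9 = 0, so β = Σxᵢyᵢ / (Σxᵢ² + σ²/τ²).
Σxᵢyᵢ = 4·1 + 1·3 + 2·3 + 3·0 + 4·4 = 29; Σxᵢ² = 46; σ²/τ² = 1/9.
β̂_MAP = 29 / (46 + 1/9) = 29/(415/9) = 261/415 ≈ 0.629.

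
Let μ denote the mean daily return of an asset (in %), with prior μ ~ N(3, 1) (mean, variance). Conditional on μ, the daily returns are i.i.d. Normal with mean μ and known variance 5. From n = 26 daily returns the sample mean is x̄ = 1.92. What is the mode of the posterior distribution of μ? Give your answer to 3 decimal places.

n = 26, x̄ = 1.92.
For a Normal prior and Normal likelihood with known variance, the posterior is Normal; its mode equals its mean, the precision-weighted average.
Prior precision 1/σ₀² = 1/1 = 1; data precision n/σ² = 26/5 = 5.2.
μ̂ = (1·3 + 5.2·1.92) / (1 + 5.2) = 12.984/6.2 = 1623/775 ≈ 2.094.

μ̂_MAP = 2.094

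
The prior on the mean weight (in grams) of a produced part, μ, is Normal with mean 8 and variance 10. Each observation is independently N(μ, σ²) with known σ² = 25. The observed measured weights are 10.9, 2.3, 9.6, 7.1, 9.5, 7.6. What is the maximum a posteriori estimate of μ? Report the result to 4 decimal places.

μ̂_MAP = 7.8824

n = 6; x̄ = (10.9 + 2.3 + 9.6 + 7.1 + 9.5 + 7.6)/6 = 47/6 = 47/6 ≈ 7.8333.
For a Normal prior and Normal likelihood with known variance, the posterior is Normal; its mode equals its mean, the precision-weighted average.
Prior precision 1/σ₀² = 1/10 = 0.1; data precision n/σ² = 6/25 = 0.24.
μ̂ = (0.1·8 + 0.24·(47/6)) / (0.1 + 0.24) = 2.68/0.34 = 134/17 ≈ 7.8824.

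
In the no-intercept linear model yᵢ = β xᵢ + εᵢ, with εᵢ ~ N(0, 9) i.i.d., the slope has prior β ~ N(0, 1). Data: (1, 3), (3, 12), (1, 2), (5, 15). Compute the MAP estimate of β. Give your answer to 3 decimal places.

log p(β | y) = −Σ(yᵢ − βxᵢ)²/(2·9) − β²/(2·1) + const.
Setting the derivative to zero: Σxᵢ(yᵢ − βxᵢ)/9 − β/1 = 0, so β = Σxᵢyᵢ / (Σxᵢ² + σ²/τ²).
Σxᵢyᵢ = 1·3 + 3·12 + 1·2 + 5·15 = 116; Σxᵢ² = 36; σ²/τ² = 9.
β̂_MAP = 116 / (36 + 9) = 116/45 ≈ 2.578.

β̂_MAP = 2.578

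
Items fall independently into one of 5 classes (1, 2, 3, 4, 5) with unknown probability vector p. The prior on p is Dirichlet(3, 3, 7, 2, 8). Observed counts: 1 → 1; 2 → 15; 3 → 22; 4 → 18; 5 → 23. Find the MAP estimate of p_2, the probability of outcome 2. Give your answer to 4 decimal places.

MAP estimate: 0.1753

The posterior is Dirichlet(αᵢ + nᵢ) = Dirichlet(4, 18, 29, 20, 31).
For a Dirichlet(a₁,…,a_K) with all aᵢ > 1, the mode has j-th component (aⱼ − 1)/(Σaᵢ − K).
Here Σaᵢ = 102 and K = 5, so p_2 = (18 − 1)/(102 − 5) = 17/97 ≈ 0.1753.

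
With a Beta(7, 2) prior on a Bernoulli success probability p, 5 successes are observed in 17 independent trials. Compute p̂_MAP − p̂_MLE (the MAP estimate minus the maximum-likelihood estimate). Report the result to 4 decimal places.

MAP − MLE = 0.1642

Posterior is Beta(12, 14); MAP = (12−1)/(26−2) = 11/24 ≈ 0.45833.
MLE ignores the prior: p̂_MLE = k/n = 5/17 ≈ 0.29412.
Difference = 11/24 − 5/17 = 67/408 ≈ 0.1642.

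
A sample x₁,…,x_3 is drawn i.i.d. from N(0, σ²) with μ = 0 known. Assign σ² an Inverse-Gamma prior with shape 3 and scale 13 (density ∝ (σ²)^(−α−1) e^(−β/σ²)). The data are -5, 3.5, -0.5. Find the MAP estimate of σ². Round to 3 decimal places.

σ̂²_MAP = 5.773

Sum of squared deviations about the known mean: SS = (-5−0)² + (3.5−0)² + (-0.5−0)² = 37.5.
The Normal likelihood contributes (σ²)^(−n/2) exp(−SS/(2σ²)), so the posterior is Inverse-Gamma(α + n/2, β + SS/2) = Inverse-Gamma(4.5, 31.75).
The mode of Inverse-Gamma(a, b) is b/(a+1) = 31.75/5.5 ≈ 5.773.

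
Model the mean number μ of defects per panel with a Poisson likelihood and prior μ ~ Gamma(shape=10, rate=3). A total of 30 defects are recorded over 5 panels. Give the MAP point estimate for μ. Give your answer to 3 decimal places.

μ̂_MAP = 4.875

Σxᵢ = 30, n = 5.
Posterior ∝ μ^9e^(−3μ) · μ^30e^(−5μ) = μ^39e^(−8μ), i.e. Gamma(shape=40, rate=8).
The mode of a Gamma(a, b) with a ≥ 1 (shape–rate) is (a−1)/b = 39/8 ≈ 4.875.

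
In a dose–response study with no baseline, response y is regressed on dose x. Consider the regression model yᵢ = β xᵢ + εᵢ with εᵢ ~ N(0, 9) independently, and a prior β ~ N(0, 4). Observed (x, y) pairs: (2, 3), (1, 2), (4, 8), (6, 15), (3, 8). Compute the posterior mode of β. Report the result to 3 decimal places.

log p(β | y) = −Σ(yᵢ − βxᵢ)²/(2·9) − β²/(2·4) + const.
Setting the derivative to zero: Σxᵢ(yᵢ − βxᵢ)/9 − β/4 = 0, so β = Σxᵢyᵢ / (Σxᵢ² + σ²/τ²).
Σxᵢyᵢ = 2·3 + 1·2 + 4·8 + 6·15 + 3·8 = 154; Σxᵢ² = 66; σ²/τ² = 2.25.
β̂_MAP = 154 / (66 + 2.25) = 154/68.25 ≈ 2.256.

β̂_MAP = 2.256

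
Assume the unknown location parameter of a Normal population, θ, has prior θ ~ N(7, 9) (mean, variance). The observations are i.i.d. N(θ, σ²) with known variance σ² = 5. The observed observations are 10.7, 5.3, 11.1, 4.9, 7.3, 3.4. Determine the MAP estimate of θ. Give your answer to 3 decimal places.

n = 6; x̄ = (10.7 + 5.3 + 11.1 + 4.9 + 7.3 + 3.4)/6 = 42.7/6 = 427/60 ≈ 7.1167.
For a Normal prior and Normal likelihood with known variance, the posterior is Normal; its mode equals its mean, the precision-weighted average.
Prior precision 1/σ₀² = 1/9; data precision n/σ² = 6/5 = 1.2.
θ̂ = ((1/9)·7 + 1.2·(427/60)) / (1/9 + 1.2) = (4193/450)/(59/45) = 4193/590 ≈ 7.107.

θ̂_MAP = 7.107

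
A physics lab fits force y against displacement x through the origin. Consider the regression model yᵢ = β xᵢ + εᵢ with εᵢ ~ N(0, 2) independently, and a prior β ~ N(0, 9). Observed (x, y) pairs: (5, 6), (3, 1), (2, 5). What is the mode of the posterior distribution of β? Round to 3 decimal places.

β̂_MAP = 1.125

log p(β | y) = −Σ(yᵢ − βxᵢ)²/(2·2) − β²/(2·9) + const.
Setting the derivative to zero: Σxᵢ(yᵢ − βxᵢ)/2 − β/9 = 0, so β = Σxᵢyᵢ / (Σxᵢ² + σ²/τ²).
Σxᵢyᵢ = 5·6 + 3·1 + 2·5 = 43; Σxᵢ² = 38; σ²/τ² = 2/9.
β̂_MAP = 43 / (38 + 2/9) = 43/(344/9) = 9/8 ≈ 1.125.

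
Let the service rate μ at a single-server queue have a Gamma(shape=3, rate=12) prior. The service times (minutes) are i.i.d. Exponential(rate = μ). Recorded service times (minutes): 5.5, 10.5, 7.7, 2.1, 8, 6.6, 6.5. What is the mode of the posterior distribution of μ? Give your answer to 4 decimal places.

μ̂_MAP = 0.1528

The Exponential(rate=μ) likelihood is ∝ μ^n e^(−μΣtᵢ). Here n = 7 and Σtᵢ = 5.5 + 10.5 + 7.7 + 2.1 + 8 + 6.6 + 6.5 = 46.9.
Posterior ∝ μ^2e^(−12μ) · μ^7e^(−46.9μ) = μ^9e^(−58.9μ), i.e. Gamma(10, 58.9).
Mode = (a−1)/b = 9/58.9 ≈ 0.1528.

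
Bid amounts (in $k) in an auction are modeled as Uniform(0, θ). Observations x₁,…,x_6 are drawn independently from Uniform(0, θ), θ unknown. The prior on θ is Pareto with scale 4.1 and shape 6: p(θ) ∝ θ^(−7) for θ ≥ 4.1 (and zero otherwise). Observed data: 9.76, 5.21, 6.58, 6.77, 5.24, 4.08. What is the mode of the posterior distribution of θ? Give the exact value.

The Uniform(0, θ) likelihood is θ^(−n) for θ ≥ max(xᵢ), zero otherwise. Here max(xᵢ) = 9.76.
Posterior ∝ θ^(−7) · θ^(−6) = θ^(−13) on θ ≥ max(4.1, 9.76) = 9.76.
This density is strictly decreasing in θ, so the posterior mode lies at the lower boundary of the support.

θ̂_MAP = 9.76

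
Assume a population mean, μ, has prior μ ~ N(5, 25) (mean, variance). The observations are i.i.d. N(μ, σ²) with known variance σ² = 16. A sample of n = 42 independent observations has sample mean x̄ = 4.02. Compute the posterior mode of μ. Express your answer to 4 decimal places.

n = 42, x̄ = 4.02.
For a Normal prior and Normal likelihood with known variance, the posterior is Normal; its mode equals its mean, the precision-weighted average.
Prior precision 1/σ₀² = 1/25 = 0.04; data precision n/σ² = 42/16 = 2.625.
μ̂ = (0.04·5 + 2.625·4.02) / (0.04 + 2.625) = 10.7525/2.665 = 4301/1066 ≈ 4.0347.

μ̂_MAP = 4.0347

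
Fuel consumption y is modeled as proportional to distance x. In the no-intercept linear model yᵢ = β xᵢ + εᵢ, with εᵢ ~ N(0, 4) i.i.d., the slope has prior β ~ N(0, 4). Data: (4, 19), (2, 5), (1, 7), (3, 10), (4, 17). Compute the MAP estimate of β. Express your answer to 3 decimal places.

β̂_MAP = 4.064

log p(β | y) = −Σ(yᵢ − βxᵢ)²/(2·4) − β²/(2·4) + const.
Setting the derivative to zero: Σxᵢ(yᵢ − βxᵢ)/4 − β/4 = 0, so β = Σxᵢyᵢ / (Σxᵢ² + σ²/τ²).
Σxᵢyᵢ = 4·19 + 2·5 + 1·7 + 3·10 + 4·17 = 191; Σxᵢ² = 46; σ²/τ² = 1.
β̂_MAP = 191 / (46 + 1) = 191/47 ≈ 4.064.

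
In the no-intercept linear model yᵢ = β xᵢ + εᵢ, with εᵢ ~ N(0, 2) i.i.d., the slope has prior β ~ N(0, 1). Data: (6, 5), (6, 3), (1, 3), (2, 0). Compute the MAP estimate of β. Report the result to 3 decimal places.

β̂_MAP = 0.646

log p(β | y) = −Σ(yᵢ − βxᵢ)²/(2·2) − β²/(2·1) + const.
Setting the derivative to zero: Σxᵢ(yᵢ − βxᵢ)/2 − β/1 = 0, so β = Σxᵢyᵢ / (Σxᵢ² + σ²/τ²).
Σxᵢyᵢ = 6·5 + 6·3 + 1·3 + 2·0 = 51; Σxᵢ² = 77; σ²/τ² = 2.
β̂_MAP = 51 / (77 + 2) = 51/79 ≈ 0.646.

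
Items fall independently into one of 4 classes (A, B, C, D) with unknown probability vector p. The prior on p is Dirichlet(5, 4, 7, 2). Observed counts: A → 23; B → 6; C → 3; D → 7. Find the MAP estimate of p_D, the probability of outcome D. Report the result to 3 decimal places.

The posterior is Dirichlet(αᵢ + nᵢ) = Dirichlet(28, 10, 10, 9).
For a Dirichlet(a₁,…,a_K) with all aᵢ > 1, the mode has j-th component (aⱼ − 1)/(Σaᵢ − K).
Here Σaᵢ = 57 and K = 4, so p_D = (9 − 1)/(57 − 4) = 8/53 ≈ 0.151.

MAP estimate of p_D = 0.151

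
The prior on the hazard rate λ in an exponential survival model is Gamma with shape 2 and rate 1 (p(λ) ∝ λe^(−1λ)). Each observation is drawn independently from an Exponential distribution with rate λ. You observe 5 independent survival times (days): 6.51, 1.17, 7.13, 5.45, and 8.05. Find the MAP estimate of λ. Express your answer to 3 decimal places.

λ̂_MAP = 0.205

The Exponential(rate=λ) likelihood is ∝ λ^n e^(−λΣtᵢ). Here n = 5 and Σtᵢ = 6.51 + 1.17 + 7.13 + 5.45 + 8.05 = 28.31.
Posterior ∝ λe^(−1λ) · λ^5e^(−28.31λ) = λ^6e^(−29.31λ), i.e. Gamma(7, 29.31).
Mode = (a−1)/b = 6/29.31 ≈ 0.205.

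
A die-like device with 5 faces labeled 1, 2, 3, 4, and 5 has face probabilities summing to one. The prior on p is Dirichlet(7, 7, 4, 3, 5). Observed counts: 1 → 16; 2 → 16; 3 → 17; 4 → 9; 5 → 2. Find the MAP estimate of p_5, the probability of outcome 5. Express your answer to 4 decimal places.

MAP estimate: 0.0741

The posterior is Dirichlet(αᵢ + nᵢ) = Dirichlet(23, 23, 21, 12, 7).
For a Dirichlet(a₁,…,a_K) with all aᵢ > 1, the mode has j-th component (aⱼ − 1)/(Σaᵢ − K).
Here Σaᵢ = 86 and K = 5, so p_5 = (7 − 1)/(86 − 5) = 6/81 ≈ 0.0741.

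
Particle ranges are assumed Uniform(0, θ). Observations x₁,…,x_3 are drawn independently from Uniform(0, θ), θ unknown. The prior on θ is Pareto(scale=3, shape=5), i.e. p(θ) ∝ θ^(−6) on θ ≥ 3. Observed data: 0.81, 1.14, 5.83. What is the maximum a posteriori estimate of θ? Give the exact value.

θ̂_MAP = 5.83

The Uniform(0, θ) likelihood is θ^(−n) for θ ≥ max(xᵢ), zero otherwise. Here max(xᵢ) = 5.83.
Posterior ∝ θ^(−6) · θ^(−3) = θ^(−9) on θ ≥ max(3, 5.83) = 5.83.
This density is strictly decreasing in θ, so the posterior mode lies at the lower boundary of the support.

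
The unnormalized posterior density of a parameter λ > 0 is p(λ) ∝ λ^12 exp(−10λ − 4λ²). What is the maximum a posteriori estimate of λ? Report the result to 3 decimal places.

λ̂_MAP = 0.750

ℓ'(λ) = 12/λ − 10 − 8λ. Setting this to zero and multiplying by λ: 8λ² + 10λ − 12 = 0.
λ = (−10 + √(10² + 4·8·12)) / (2·8) = (−10 + √484) / 16 = (−10 + 22)/16 = 3/4.
ℓ''(λ) = −12/λ² − 8 < 0, confirming a maximum.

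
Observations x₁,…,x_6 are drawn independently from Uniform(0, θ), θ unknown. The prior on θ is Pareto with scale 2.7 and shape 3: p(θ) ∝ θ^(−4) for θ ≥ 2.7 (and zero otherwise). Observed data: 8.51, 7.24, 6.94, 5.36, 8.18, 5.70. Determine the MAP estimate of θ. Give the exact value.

The Uniform(0, θ) likelihood is θ^(−n) for θ ≥ max(xᵢ), zero otherwise. Here max(xᵢ) = 8.51.
Posterior ∝ θ^(−4) · θ^(−6) = θ^(−10) on θ ≥ max(2.7, 8.51) = 8.51.
This density is strictly decreasing in θ, so the posterior mode lies at the lower boundary of the support.

θ̂_MAP = 8.51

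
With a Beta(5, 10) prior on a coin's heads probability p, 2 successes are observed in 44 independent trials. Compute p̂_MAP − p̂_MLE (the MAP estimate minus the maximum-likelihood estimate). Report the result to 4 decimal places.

MAP − MLE = 0.0598

Posterior is Beta(7, 52); MAP = (7−1)/(59−2) = 6/57 ≈ 0.10526.
MLE ignores the prior: p̂_MLE = k/n = 2/44 ≈ 0.04545.
Difference = 6/57 − 2/44 = 25/418 ≈ 0.0598.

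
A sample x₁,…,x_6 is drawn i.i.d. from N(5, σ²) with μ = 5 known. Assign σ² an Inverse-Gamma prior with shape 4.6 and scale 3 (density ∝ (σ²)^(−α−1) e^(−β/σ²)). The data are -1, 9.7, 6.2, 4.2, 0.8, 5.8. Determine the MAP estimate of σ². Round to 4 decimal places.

Sum of squared deviations about the known mean: SS = (-1−5)² + (9.7−5)² + (6.2−5)² + (4.2−5)² + (0.8−5)² + (5.8−5)² = 78.45.
The Normal likelihood contributes (σ²)^(−n/2) exp(−SS/(2σ²)), so the posterior is Inverse-Gamma(α + n/2, β + SS/2) = Inverse-Gamma(7.6, 42.225).
The mode of Inverse-Gamma(a, b) is b/(a+1) = 42.225/8.6 ≈ 4.9099.

σ̂²_MAP = 4.9099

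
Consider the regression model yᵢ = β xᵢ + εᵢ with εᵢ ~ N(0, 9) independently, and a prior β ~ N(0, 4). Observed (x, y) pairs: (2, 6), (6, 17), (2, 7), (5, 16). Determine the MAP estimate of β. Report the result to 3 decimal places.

log p(β | y) = −Σ(yᵢ − βxᵢ)²/(2·9) − β²/(2·4) + const.
Setting the derivative to zero: Σxᵢ(yᵢ − βxᵢ)/9 − β/4 = 0, so β = Σxᵢyᵢ / (Σxᵢ² + σ²/τ²).
Σxᵢyᵢ = 2·6 + 6·17 + 2·7 + 5·16 = 208; Σxᵢ² = 69; σ²/τ² = 2.25.
β̂_MAP = 208 / (69 + 2.25) = 208/71.25 ≈ 2.919.

β̂_MAP = 2.919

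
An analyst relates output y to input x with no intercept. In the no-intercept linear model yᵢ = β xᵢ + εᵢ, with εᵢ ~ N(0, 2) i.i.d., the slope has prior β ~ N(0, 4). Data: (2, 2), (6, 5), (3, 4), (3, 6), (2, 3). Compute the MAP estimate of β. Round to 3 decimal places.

β̂_MAP = 1.120

log p(β | y) = −Σ(yᵢ − βxᵢ)²/(2·2) − β²/(2·4) + const.
Setting the derivative to zero: Σxᵢ(yᵢ − βxᵢ)/2 − β/4 = 0, so β = Σxᵢyᵢ / (Σxᵢ² + σ²/τ²).
Σxᵢyᵢ = 2·2 + 6·5 + 3·4 + 3·6 + 2·3 = 70; Σxᵢ² = 62; σ²/τ² = 0.5.
β̂_MAP = 70 / (62 + 0.5) = 70/62.5 ≈ 1.120.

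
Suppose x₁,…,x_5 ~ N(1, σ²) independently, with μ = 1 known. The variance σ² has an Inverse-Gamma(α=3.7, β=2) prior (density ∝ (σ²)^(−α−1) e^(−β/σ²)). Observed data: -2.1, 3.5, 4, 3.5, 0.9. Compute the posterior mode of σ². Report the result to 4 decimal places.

Sum of squared deviations about the known mean: SS = (-2.1−1)² + (3.5−1)² + (4−1)² + (3.5−1)² + (0.9−1)² = 31.12.
The Normal likelihood contributes (σ²)^(−n/2) exp(−SS/(2σ²)), so the posterior is Inverse-Gamma(α + n/2, β + SS/2) = Inverse-Gamma(6.2, 17.56).
The mode of Inverse-Gamma(a, b) is b/(a+1) = 17.56/7.2 ≈ 2.4389.

σ̂²_MAP = 2.4389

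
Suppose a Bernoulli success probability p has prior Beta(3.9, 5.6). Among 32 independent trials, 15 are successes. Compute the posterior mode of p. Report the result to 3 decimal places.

p̂_MAP = 0.453

Prior: Beta(3.9, 5.6).
Data: 15 successes in 32 trials. The binomial likelihood contributes p^15(1−p)^17, so the posterior is Beta(3.9+15, 5.6+17) = Beta(18.9, 22.6).
For Beta(a, b) with a, b > 1 the mode is (a−1)/(a+b−2) = 17.9/39.5 ≈ 0.453.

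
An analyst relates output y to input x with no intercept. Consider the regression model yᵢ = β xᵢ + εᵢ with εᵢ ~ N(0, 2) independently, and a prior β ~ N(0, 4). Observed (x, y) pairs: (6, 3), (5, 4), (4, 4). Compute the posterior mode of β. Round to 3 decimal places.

β̂_MAP = 0.697

log p(β | y) = −Σ(yᵢ − βxᵢ)²/(2·2) − β²/(2·4) + const.
Setting the derivative to zero: Σxᵢ(yᵢ − βxᵢ)/2 − β/4 = 0, so β = Σxᵢyᵢ / (Σxᵢ² + σ²/τ²).
Σxᵢyᵢ = 6·3 + 5·4 + 4·4 = 54; Σxᵢ² = 77; σ²/τ² = 0.5.
β̂_MAP = 54 / (77 + 0.5) = 54/77.5 ≈ 0.697.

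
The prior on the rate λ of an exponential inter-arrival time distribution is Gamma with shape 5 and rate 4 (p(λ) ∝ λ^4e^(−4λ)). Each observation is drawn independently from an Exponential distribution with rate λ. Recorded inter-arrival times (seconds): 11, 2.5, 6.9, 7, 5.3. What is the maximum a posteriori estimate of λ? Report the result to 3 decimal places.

The Exponential(rate=λ) likelihood is ∝ λ^n e^(−λΣtᵢ). Here n = 5 and Σtᵢ = 11 + 2.5 + 6.9 + 7 + 5.3 = 32.7.
Posterior ∝ λ^4e^(−4λ) · λ^5e^(−32.7λ) = λ^9e^(−36.7λ), i.e. Gamma(10, 36.7).
Mode = (a−1)/b = 9/36.7 ≈ 0.245.

λ̂_MAP = 0.245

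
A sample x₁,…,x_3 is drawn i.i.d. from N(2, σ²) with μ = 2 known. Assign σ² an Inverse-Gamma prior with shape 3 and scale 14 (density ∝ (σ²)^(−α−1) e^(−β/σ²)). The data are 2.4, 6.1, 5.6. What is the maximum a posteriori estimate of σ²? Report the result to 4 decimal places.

σ̂²_MAP = 5.2664

Sum of squared deviations about the known mean: SS = (2.4−2)² + (6.1−2)² + (5.6−2)² = 29.93.
The Normal likelihood contributes (σ²)^(−n/2) exp(−SS/(2σ²)), so the posterior is Inverse-Gamma(α + n/2, β + SS/2) = Inverse-Gamma(4.5, 28.965).
The mode of Inverse-Gamma(a, b) is b/(a+1) = 28.965/5.5 ≈ 5.2664.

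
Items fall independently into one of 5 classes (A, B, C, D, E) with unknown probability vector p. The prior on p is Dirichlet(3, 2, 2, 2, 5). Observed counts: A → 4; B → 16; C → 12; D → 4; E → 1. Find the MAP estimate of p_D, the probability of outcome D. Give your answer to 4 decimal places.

MAP estimate of p_D = 0.1087

The posterior is Dirichlet(αᵢ + nᵢ) = Dirichlet(7, 18, 14, 6, 6).
For a Dirichlet(a₁,…,a_K) with all aᵢ > 1, the mode has j-th component (aⱼ − 1)/(Σaᵢ − K).
Here Σaᵢ = 51 and K = 5, so p_D = (6 − 1)/(51 − 5) = 5/46 ≈ 0.1087.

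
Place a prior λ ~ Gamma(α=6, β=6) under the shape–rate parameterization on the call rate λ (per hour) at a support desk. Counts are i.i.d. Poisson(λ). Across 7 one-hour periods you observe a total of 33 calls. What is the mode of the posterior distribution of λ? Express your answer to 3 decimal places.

λ̂_MAP = 2.923

Σxᵢ = 33, n = 7.
Posterior ∝ λ^5e^(−6λ) · λ^33e^(−7λ) = λ^38e^(−13λ), i.e. Gamma(shape=39, rate=13).
The mode of a Gamma(a, b) with a ≥ 1 (shape–rate) is (a−1)/b = 38/13 ≈ 2.923.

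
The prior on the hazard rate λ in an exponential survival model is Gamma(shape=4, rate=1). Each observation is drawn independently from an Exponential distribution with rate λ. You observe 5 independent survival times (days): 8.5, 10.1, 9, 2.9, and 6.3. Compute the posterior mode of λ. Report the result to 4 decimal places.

λ̂_MAP = 0.2116

The Exponential(rate=λ) likelihood is ∝ λ^n e^(−λΣtᵢ). Here n = 5 and Σtᵢ = 8.5 + 10.1 + 9 + 2.9 + 6.3 = 36.8.
Posterior ∝ λ^3e^(−1λ) · λ^5e^(−36.8λ) = λ^8e^(−37.8λ), i.e. Gamma(9, 37.8).
Mode = (a−1)/b = 8/37.8 ≈ 0.2116.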